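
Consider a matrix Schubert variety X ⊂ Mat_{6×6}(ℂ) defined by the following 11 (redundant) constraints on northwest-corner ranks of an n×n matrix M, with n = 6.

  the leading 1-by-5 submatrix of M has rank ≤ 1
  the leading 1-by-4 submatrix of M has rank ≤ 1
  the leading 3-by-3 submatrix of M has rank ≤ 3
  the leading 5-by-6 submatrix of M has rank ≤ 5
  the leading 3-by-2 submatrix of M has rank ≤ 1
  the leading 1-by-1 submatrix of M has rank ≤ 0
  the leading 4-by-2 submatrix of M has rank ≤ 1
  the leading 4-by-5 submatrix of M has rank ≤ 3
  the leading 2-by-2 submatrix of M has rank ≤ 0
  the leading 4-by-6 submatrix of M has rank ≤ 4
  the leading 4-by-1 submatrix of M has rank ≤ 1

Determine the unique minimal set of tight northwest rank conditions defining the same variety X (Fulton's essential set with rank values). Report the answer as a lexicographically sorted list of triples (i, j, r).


Propagating the 11 rank bounds to every northwest block:

  R[1]: 0  0  1  1  1  1
  R[2]: 0  0  1  2  2  2
  R[3]: 1  1  2  3  3  3
  R[4]: 1  1  2  3  3  4
  R[5]: 1  2  3  4  4  5
  R[6]: 1  2  3  4  5  6

second differences of R give the permutation w = (3, 4, 1, 6, 2, 5).

Rothe diagram D(w) (6 cells), 3 SE-corners (essential conditions):

[(2, 2, 0), (4, 2, 1), (4, 5, 3)]


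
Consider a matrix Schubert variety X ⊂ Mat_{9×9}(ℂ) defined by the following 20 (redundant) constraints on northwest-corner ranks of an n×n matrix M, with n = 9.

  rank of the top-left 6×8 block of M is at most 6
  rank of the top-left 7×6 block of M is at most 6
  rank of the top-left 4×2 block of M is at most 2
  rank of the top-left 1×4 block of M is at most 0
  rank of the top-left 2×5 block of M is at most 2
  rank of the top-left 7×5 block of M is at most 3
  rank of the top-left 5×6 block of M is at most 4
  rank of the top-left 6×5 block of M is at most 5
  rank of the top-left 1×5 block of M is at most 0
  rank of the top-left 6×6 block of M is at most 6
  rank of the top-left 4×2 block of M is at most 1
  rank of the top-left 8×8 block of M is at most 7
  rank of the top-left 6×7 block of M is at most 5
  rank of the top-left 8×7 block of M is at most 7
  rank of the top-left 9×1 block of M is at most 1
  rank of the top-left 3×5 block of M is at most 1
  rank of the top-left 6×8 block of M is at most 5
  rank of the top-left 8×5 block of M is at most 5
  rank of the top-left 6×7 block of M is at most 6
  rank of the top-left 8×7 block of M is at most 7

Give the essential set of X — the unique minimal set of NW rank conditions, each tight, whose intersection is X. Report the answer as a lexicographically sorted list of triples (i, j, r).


Computing R[i][j] = min implied NW-rank bound (n=9, 20 conditions):

  row 1: 0 | 0 | 0 | 0 | 0 | 1 | 1 | 1 | 1
  row 2: 1 | 1 | 1 | 1 | 1 | 2 | 2 | 2 | 2
  row 3: 1 | 1 | 1 | 1 | 1 | 2 | 3 | 3 | 3
  row 4: 1 | 1 | 2 | 2 | 2 | 3 | 4 | 4 | 4
  row 5: 1 | 2 | 3 | 3 | 3 | 4 | 5 | 5 | 5
  row 6: 1 | 2 | 3 | 3 | 3 | 4 | 5 | 5 | 6
  row 7: 1 | 2 | 3 | 3 | 3 | 4 | 5 | 6 | 7
  row 8: 1 | 2 | 3 | 4 | 4 | 5 | 6 | 7 | 8
  row 9: 1 | 2 | 3 | 4 | 5 | 6 | 7 | 8 | 9

hence w(1..9) = (6, 1, 7, 3, 2, 9, 8, 4, 5).

Rothe diagram D(w) (15 cells), 5 SE-corners (essential conditions):

[(1, 5, 0), (3, 5, 1), (4, 2, 1), (6, 8, 5), (7, 5, 3)]


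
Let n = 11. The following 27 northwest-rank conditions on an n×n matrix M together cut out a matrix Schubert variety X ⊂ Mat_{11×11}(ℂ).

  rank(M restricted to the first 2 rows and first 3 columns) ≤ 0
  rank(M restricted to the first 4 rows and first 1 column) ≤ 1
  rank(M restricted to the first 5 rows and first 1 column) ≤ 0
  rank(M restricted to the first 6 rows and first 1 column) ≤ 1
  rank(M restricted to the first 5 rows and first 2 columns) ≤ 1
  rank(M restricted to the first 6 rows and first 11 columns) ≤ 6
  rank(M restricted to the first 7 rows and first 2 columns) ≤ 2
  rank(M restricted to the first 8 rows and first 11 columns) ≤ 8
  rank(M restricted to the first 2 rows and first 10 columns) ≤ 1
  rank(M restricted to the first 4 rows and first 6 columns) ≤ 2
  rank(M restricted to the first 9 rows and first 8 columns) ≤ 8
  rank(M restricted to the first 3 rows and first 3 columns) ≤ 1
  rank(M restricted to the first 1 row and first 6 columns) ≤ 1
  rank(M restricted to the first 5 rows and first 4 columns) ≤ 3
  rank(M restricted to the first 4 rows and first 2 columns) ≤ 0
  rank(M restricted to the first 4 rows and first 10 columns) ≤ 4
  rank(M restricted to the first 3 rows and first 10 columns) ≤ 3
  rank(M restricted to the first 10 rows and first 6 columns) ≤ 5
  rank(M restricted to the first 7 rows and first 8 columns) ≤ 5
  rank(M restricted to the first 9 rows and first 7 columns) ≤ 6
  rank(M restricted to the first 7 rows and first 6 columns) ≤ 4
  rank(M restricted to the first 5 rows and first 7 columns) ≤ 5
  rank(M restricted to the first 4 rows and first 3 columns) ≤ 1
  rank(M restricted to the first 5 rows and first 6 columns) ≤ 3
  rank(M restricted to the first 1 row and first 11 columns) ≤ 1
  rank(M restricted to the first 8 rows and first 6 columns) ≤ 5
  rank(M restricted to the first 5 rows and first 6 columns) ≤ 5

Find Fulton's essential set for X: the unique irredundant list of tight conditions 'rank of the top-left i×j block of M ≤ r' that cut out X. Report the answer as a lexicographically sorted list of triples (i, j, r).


Propagating the 27 rank bounds to every northwest block:

  i=1: 0  0  0  1  1  1  1  1  1  1  1
  i=2: 0  0  0  1  1  1  1  1  1  1  2
  i=3: 0  0  1  2  2  2  2  2  2  2  3
  i=4: 0  0  1  2  2  2  3  3  3  3  4
  i=5: 0  1  2  3  3  3  4  4  4  4  5
  i=6: 1  2  3  4  4  4  5  5  5  5  6
  i=7: 1  2  3  4  4  4  5  5  6  6  7
  i=8: 1  2  3  4  5  5  6  6  7  7  8
  i=9: 1  2  3  4  5  5  6  7  8  8  9
  i=10: 1  2  3  4  5  5  6  7  8  9  10
  i=11: 1  2  3  4  5  6  7  8  9  10  11

reading off 1-entries of Δ²R: w = (4, 11, 3, 7, 2, 1, 9, 5, 8, 10, 6).

Fulton essential set (8 of the 24 Rothe cells):

[(2, 3, 0), (2, 10, 1), (4, 2, 0), (4, 6, 2), (5, 1, 0), (7, 6, 4), (7, 8, 5), (10, 6, 5)]


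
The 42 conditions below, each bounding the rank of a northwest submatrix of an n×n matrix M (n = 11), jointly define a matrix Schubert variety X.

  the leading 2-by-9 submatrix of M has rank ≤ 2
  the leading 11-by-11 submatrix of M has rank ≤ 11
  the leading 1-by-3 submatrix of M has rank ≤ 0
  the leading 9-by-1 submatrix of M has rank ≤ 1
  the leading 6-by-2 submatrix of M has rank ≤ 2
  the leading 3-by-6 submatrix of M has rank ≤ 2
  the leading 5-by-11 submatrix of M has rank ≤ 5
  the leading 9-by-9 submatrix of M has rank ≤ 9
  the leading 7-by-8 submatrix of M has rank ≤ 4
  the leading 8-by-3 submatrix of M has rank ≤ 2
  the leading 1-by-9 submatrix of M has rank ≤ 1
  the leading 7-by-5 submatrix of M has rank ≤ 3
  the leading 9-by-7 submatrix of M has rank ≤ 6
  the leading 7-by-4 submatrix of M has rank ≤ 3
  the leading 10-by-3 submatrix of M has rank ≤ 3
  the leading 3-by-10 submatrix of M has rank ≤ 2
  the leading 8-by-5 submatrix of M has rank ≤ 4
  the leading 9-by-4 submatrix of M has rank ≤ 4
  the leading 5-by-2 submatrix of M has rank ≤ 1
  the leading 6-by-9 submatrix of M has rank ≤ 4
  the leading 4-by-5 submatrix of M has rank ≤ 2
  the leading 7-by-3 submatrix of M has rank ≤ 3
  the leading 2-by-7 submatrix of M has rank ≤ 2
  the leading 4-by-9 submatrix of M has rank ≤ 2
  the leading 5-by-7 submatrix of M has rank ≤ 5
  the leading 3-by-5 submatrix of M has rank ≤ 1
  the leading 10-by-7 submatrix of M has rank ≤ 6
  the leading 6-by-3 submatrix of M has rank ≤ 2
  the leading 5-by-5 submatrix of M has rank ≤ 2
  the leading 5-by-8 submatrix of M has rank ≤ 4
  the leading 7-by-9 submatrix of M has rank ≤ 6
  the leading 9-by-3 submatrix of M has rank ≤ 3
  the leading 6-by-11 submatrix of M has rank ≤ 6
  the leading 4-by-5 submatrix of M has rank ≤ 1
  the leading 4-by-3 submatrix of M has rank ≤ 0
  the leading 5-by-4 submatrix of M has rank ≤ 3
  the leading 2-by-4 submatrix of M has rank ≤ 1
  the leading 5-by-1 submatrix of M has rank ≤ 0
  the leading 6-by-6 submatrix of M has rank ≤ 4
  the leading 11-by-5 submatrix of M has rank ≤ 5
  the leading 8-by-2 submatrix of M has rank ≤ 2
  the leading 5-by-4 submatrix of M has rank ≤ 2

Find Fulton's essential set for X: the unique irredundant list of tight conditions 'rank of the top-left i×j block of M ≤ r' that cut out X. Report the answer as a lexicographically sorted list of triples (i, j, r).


Recovering R(i,j) via the rank-extension bound from the 42 conditions:

  0  0  0  1  1  1  1  1  1  1  1
  0  0  0  1  1  2  2  2  2  2  2
  0  0  0  1  1  2  2  2  2  2  3
  0  0  0  1  1  2  2  2  2  3  4
  0  1  1  2  2  3  3  3  3  4  5
  1  2  2  3  3  4  4  4  4  5  6
  1  2  2  3  3  4  4  4  5  6  7
  1  2  2  3  4  5  5  5  6  7  8
  1  2  3  4  5  6  6  6  7  8  9
  1  2  3  4  5  6  6  7  8  9  10
  1  2  3  4  5  6  7  8  9  10  11

hence w(1..11) = (4, 6, 11, 10, 2, 1, 9, 5, 3, 8, 7).

D(w) has 29 cells with 9 SE-corners; essential set:

[(3, 10, 2), (4, 3, 0), (4, 5, 1), (4, 9, 2), (5, 1, 0), (7, 5, 3), (7, 8, 4), (8, 3, 2), (10, 7, 6)]


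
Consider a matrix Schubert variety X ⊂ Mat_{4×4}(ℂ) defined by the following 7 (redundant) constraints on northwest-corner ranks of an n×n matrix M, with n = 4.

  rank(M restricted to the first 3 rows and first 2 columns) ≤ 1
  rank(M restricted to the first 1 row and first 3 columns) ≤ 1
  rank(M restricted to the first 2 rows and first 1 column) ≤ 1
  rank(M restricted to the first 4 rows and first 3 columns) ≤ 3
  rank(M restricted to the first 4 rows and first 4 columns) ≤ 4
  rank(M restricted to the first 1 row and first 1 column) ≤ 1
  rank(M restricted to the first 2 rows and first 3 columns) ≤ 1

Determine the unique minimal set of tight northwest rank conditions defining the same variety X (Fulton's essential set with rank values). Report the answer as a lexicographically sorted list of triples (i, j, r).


Computing R[i][j] = min implied NW-rank bound (n=4, 7 conditions):

  1  1  1  1
  1  1  1  2
  1  1  2  3
  1  2  3  4

hence w(1..4) = (1, 4, 3, 2).

|D(w)|=3, |Ess(w)|=2:

[(2, 3, 1), (3, 2, 1)]


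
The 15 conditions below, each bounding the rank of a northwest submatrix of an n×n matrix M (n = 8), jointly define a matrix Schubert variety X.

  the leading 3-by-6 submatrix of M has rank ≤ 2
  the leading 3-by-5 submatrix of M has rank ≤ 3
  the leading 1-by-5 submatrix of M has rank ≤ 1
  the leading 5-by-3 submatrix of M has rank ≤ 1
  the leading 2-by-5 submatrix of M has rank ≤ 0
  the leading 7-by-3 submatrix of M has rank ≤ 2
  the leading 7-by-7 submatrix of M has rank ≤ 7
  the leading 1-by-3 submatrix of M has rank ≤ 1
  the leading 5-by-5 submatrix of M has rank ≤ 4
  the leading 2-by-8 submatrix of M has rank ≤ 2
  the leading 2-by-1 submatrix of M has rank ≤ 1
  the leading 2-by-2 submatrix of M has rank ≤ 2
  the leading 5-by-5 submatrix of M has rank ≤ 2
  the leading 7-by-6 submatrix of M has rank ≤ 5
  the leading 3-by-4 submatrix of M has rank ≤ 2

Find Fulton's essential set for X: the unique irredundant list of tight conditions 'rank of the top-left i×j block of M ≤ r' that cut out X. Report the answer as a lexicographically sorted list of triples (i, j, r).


The tightest implied rank at each (i,j), from the 15 conditions:

  row 1: 0  0  0  0  0  1  1  1
  row 2: 0  0  0  0  0  1  2  2
  row 3: 1  1  1  1  1  2  3  3
  row 4: 1  1  1  2  2  3  4  4
  row 5: 1  1  1  2  2  3  4  5
  row 6: 1  2  2  3  3  4  5  6
  row 7: 1  2  2  3  4  5  6  7
  row 8: 1  2  3  4  5  6  7  8

so w = (6, 7, 1, 4, 8, 2, 5, 3).

Fulton essential set (4 of the 16 Rothe cells):

[(2, 5, 0), (5, 3, 1), (5, 5, 2), (7, 3, 2)]


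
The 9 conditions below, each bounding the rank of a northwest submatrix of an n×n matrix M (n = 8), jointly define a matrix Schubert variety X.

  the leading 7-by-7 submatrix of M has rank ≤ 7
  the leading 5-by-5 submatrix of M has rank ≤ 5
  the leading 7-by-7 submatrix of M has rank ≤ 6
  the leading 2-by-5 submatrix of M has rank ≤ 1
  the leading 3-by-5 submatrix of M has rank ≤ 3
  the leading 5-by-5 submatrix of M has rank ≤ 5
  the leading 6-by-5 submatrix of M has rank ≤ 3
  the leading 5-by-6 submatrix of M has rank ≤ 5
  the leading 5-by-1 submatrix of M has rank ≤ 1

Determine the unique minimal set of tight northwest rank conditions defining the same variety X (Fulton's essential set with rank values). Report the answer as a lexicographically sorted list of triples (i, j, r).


Recovering R(i,j) via the rank-extension bound from the 9 conditions:

  i=1: 1 1 1 1 1 1 1 1
  i=2: 1 1 1 1 1 2 2 2
  i=3: 1 2 2 2 2 3 3 3
  i=4: 1 2 3 3 3 4 4 4
  i=5: 1 2 3 3 3 4 5 5
  i=6: 1 2 3 3 3 4 5 6
  i=7: 1 2 3 4 4 5 6 7
  i=8: 1 2 3 4 5 6 7 8

giving w = (1, 6, 2, 3, 7, 8, 4, 5) via Δ²R.

|D(w)|=8, |Ess(w)|=2:

[(2, 5, 1), (6, 5, 3)]


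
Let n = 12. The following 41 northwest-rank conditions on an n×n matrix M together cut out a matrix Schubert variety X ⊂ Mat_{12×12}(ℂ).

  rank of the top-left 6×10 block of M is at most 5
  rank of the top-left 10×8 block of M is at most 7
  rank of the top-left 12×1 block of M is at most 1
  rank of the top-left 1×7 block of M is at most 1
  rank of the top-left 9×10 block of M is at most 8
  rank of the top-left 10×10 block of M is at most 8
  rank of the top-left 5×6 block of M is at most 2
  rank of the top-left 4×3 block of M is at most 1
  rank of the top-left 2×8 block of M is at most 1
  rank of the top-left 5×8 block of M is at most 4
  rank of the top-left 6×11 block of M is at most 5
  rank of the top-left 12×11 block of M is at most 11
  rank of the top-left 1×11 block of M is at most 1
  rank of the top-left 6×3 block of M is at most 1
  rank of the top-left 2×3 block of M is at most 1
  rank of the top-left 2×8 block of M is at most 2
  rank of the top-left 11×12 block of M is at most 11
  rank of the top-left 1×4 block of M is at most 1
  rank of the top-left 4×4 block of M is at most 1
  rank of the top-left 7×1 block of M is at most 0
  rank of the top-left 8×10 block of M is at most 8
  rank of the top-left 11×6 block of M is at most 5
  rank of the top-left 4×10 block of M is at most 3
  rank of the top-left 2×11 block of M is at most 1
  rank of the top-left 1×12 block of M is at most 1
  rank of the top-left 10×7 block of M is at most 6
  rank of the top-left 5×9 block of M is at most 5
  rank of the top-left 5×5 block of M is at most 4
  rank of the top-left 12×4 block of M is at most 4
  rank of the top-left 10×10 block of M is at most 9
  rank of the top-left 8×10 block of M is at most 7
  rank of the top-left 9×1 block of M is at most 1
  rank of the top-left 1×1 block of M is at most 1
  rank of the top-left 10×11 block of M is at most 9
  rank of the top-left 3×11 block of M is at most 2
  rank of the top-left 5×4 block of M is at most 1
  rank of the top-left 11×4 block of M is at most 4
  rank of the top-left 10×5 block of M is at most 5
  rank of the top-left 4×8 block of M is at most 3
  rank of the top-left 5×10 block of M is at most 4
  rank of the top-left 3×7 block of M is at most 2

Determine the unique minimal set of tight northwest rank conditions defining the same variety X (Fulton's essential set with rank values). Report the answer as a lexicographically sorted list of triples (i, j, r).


Propagating the 41 rank bounds to every northwest block:

  row 1: 0 | 1 | 1 | 1 | 1 | 1 | 1 | 1 | 1 | 1 | 1 | 1
  row 2: 0 | 1 | 1 | 1 | 1 | 1 | 1 | 1 | 1 | 1 | 1 | 2
  row 3: 0 | 1 | 1 | 1 | 2 | 2 | 2 | 2 | 2 | 2 | 2 | 3
  row 4: 0 | 1 | 1 | 1 | 2 | 2 | 3 | 3 | 3 | 3 | 3 | 4
  row 5: 0 | 1 | 1 | 1 | 2 | 2 | 3 | 4 | 4 | 4 | 4 | 5
  row 6: 0 | 1 | 1 | 2 | 3 | 3 | 4 | 5 | 5 | 5 | 5 | 6
  row 7: 0 | 1 | 2 | 3 | 4 | 4 | 5 | 6 | 6 | 6 | 6 | 7
  row 8: 1 | 2 | 3 | 4 | 5 | 5 | 6 | 7 | 7 | 7 | 7 | 8
  row 9: 1 | 2 | 3 | 4 | 5 | 5 | 6 | 7 | 8 | 8 | 8 | 9
  row 10: 1 | 2 | 3 | 4 | 5 | 5 | 6 | 7 | 8 | 8 | 9 | 10
  row 11: 1 | 2 | 3 | 4 | 5 | 5 | 6 | 7 | 8 | 9 | 10 | 11
  row 12: 1 | 2 | 3 | 4 | 5 | 6 | 7 | 8 | 9 | 10 | 11 | 12

hence w(1..12) = (2, 12, 5, 7, 8, 4, 3, 1, 9, 11, 10, 6).

Rothe diagram D(w) (29 cells), 7 SE-corners (essential conditions):

[(2, 11, 1), (5, 4, 1), (5, 6, 2), (6, 3, 1), (7, 1, 0), (10, 10, 8), (11, 6, 5)]


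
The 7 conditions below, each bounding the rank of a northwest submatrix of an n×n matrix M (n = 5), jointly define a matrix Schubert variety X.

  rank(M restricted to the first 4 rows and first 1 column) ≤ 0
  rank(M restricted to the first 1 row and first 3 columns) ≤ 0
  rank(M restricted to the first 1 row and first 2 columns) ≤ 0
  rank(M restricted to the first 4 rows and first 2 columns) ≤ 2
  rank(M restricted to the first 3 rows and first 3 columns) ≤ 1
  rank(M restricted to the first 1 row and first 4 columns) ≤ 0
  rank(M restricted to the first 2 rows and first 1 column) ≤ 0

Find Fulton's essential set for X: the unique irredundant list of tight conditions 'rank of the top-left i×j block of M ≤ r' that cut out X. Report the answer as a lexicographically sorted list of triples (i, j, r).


Propagating the 7 rank bounds to every northwest block:

  i=1: 0 | 0 | 0 | 0 | 1
  i=2: 0 | 1 | 1 | 1 | 2
  i=3: 0 | 1 | 1 | 2 | 3
  i=4: 0 | 1 | 2 | 3 | 4
  i=5: 1 | 2 | 3 | 4 | 5

the unique w with this rank table is (5, 2, 4, 3, 1).

|D(w)|=8, |Ess(w)|=3:

[(1, 4, 0), (3, 3, 1), (4, 1, 0)]


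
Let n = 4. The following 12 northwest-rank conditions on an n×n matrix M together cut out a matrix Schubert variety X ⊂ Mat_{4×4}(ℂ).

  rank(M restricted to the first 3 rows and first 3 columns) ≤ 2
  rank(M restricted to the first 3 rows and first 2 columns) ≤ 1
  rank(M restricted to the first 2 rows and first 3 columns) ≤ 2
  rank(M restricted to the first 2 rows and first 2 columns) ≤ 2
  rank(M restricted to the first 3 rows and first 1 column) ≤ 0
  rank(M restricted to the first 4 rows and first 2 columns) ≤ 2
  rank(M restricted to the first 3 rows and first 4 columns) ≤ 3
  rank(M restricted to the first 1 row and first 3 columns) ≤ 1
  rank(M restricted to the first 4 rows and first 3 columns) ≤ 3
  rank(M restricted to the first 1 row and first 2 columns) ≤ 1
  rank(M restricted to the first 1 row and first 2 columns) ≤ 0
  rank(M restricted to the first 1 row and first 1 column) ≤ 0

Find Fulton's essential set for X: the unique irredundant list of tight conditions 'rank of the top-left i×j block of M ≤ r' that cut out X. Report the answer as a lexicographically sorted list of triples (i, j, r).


Rank table r_w(4×4) implied by the 12 constraints:

  row 1: 0 | 0 | 1 | 1
  row 2: 0 | 1 | 2 | 2
  row 3: 0 | 1 | 2 | 3
  row 4: 1 | 2 | 3 | 4

second differences of R give the permutation w = (3, 2, 4, 1).

Fulton essential set (2 of the 4 Rothe cells):

[(1, 2, 0), (3, 1, 0)]


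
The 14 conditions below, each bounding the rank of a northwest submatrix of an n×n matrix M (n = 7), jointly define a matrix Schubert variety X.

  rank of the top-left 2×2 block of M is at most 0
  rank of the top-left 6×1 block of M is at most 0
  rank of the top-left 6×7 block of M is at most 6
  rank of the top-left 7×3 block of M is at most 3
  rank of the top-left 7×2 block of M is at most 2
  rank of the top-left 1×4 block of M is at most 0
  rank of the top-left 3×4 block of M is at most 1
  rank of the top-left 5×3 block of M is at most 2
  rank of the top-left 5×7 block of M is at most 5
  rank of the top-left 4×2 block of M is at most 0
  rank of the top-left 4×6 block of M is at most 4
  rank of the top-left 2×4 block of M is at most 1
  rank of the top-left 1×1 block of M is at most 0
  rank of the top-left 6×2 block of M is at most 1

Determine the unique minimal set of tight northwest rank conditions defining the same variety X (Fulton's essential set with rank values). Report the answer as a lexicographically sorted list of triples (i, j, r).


Computing R[i][j] = min implied NW-rank bound (n=7, 14 conditions):

  0  0  0  0  1  1  1
  0  0  1  1  2  2  2
  0  0  1  1  2  3  3
  0  0  1  2  3  4  4
  0  1  2  3  4  5  5
  0  1  2  3  4  5  6
  1  2  3  4  5  6  7

the unique w with this rank table is (5, 3, 6, 4, 2, 7, 1).

ℓ(w)=13; the 4 essential cells (i,j,r):

[(1, 4, 0), (3, 4, 1), (4, 2, 0), (6, 1, 0)]


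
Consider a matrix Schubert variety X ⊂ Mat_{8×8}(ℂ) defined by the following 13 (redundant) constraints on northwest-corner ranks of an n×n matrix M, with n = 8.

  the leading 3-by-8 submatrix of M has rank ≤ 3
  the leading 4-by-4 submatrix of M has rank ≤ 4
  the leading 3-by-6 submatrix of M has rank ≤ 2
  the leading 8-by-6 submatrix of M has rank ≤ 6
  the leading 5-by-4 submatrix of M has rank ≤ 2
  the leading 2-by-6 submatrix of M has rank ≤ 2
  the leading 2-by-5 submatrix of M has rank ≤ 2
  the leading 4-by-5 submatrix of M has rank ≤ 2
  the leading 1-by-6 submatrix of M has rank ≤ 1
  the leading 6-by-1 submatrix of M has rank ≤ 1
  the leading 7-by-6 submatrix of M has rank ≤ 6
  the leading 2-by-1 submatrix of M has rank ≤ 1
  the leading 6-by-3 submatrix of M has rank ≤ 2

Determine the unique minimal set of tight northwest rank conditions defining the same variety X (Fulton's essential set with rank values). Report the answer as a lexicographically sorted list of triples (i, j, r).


Computing R[i][j] = min implied NW-rank bound (n=8, 13 conditions):

  1 1 1 1 1 1 1 1
  1 2 2 2 2 2 2 2
  1 2 2 2 2 2 3 3
  1 2 2 2 2 3 4 4
  1 2 2 2 3 4 5 5
  1 2 2 3 4 5 6 6
  1 2 3 4 5 6 7 7
  1 2 3 4 5 6 7 8

hence w(1..8) = (1, 2, 7, 6, 5, 4, 3, 8).

|D(w)|=10, |Ess(w)|=4:

[(3, 6, 2), (4, 5, 2), (5, 4, 2), (6, 3, 2)]


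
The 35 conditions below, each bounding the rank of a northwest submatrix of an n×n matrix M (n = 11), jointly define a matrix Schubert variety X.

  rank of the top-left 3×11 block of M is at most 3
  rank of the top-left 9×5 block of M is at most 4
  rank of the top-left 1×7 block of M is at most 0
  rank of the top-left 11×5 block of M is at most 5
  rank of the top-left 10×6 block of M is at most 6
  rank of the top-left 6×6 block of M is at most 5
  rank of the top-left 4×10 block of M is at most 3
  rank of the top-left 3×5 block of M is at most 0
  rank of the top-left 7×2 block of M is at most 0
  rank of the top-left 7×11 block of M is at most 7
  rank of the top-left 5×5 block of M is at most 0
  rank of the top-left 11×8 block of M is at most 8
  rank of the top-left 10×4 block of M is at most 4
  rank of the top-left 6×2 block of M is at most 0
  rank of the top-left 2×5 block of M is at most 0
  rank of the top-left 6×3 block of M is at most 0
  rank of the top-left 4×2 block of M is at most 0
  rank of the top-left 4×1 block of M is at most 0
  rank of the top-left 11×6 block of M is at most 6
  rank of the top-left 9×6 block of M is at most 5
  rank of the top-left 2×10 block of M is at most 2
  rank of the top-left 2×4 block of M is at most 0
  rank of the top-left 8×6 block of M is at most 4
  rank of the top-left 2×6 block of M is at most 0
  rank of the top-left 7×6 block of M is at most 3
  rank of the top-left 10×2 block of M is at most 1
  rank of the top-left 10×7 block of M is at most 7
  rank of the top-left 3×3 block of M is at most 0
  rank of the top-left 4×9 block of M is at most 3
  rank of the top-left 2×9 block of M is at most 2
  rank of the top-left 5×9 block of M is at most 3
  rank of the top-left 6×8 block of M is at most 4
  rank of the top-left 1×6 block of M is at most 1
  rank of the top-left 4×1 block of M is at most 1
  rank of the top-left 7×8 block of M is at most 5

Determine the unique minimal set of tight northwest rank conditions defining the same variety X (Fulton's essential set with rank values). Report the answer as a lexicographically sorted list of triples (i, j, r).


Reconstructing r_w from the 35 given conditions:

  0  0  0  0  0  0  0  1  1  1  1
  0  0  0  0  0  0  1  2  2  2  2
  0  0  0  0  0  1  2  3  3  3  3
  0  0  0  0  0  1  2  3  3  3  4
  0  0  0  0  0  1  2  3  3  4  5
  0  0  0  1  1  2  3  4  4  5  6
  0  0  1  2  2  3  4  5  5  6  7
  1  1  2  3  3  4  5  6  6  7  8
  1  1  2  3  4  5  6  7  7  8  9
  1  1  2  3  4  5  6  7  8  9  10
  1  2  3  4  5  6  7  8  9  10  11

reading off 1-entries of Δ²R: w = (8, 7, 6, 11, 10, 4, 3, 1, 5, 9, 2).

8 SE-corners of the 38-cell Rothe diagram give Ess(w):

[(1, 7, 0), (2, 6, 0), (4, 10, 3), (5, 5, 0), (5, 9, 3), (6, 3, 0), (7, 2, 0), (10, 2, 1)]


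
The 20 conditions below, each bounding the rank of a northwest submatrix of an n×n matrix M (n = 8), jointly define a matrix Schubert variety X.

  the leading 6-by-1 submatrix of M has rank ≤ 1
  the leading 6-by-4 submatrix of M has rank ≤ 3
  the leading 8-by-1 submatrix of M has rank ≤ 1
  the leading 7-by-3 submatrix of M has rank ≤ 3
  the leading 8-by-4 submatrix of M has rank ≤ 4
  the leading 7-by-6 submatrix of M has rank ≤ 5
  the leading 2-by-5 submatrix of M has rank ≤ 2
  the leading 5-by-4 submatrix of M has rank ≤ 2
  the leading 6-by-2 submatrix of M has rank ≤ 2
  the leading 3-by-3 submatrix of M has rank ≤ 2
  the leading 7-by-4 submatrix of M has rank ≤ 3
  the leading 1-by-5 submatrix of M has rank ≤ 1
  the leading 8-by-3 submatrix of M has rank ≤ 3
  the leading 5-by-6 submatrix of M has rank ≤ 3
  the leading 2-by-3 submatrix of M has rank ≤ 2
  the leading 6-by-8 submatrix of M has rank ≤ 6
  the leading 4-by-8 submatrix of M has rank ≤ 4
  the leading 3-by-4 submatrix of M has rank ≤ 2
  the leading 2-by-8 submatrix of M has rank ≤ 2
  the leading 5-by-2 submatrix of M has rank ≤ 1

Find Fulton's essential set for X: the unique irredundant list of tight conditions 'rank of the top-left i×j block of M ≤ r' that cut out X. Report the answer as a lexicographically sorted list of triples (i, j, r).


Reconstructing r_w from the 20 given conditions:

  R[1]: 1 1 1 1 1 1 1 1
  R[2]: 1 1 2 2 2 2 2 2
  R[3]: 1 1 2 2 3 3 3 3
  R[4]: 1 1 2 2 3 3 4 4
  R[5]: 1 1 2 2 3 3 4 5
  R[6]: 1 2 3 3 4 4 5 6
  R[7]: 1 2 3 3 4 5 6 7
  R[8]: 1 2 3 4 5 6 7 8

hence w(1..8) = (1, 3, 5, 7, 8, 2, 6, 4).

Fulton essential set (4 of the 10 Rothe cells):

[(5, 2, 1), (5, 4, 2), (5, 6, 3), (7, 4, 3)]


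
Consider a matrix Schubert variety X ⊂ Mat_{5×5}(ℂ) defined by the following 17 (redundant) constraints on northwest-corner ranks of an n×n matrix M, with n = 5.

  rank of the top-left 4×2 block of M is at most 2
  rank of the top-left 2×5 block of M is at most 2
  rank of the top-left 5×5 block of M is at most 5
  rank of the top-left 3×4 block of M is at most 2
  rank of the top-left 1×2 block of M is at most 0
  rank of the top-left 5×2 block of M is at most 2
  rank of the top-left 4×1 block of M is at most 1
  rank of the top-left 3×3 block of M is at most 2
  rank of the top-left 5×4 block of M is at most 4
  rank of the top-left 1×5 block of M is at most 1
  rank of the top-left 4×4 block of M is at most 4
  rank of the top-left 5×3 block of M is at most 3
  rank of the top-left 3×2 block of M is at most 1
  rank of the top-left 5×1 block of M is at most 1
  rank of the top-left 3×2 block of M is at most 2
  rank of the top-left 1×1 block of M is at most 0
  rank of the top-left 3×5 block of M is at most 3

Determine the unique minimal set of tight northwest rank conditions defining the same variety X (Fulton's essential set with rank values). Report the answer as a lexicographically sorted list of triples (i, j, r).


Propagating the 17 rank bounds to every northwest block:

  0 | 0 | 1 | 1 | 1
  1 | 1 | 2 | 2 | 2
  1 | 1 | 2 | 2 | 3
  1 | 2 | 3 | 3 | 4
  1 | 2 | 3 | 4 | 5

so w = (3, 1, 5, 2, 4).

|D(w)|=4, |Ess(w)|=3:

[(1, 2, 0), (3, 2, 1), (3, 4, 2)]


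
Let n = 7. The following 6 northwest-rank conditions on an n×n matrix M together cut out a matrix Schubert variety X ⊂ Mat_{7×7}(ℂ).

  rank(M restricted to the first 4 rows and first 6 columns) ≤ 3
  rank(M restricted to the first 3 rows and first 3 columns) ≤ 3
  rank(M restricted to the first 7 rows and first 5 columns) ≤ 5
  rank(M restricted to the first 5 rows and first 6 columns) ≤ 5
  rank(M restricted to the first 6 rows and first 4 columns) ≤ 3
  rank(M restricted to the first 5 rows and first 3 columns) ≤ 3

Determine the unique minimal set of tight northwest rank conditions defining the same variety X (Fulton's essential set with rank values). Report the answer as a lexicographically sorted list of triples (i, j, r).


Propagating the 6 rank bounds to every northwest block:

  1 | 1 | 1 | 1 | 1 | 1 | 1
  1 | 2 | 2 | 2 | 2 | 2 | 2
  1 | 2 | 3 | 3 | 3 | 3 | 3
  1 | 2 | 3 | 3 | 3 | 3 | 4
  1 | 2 | 3 | 3 | 4 | 4 | 5
  1 | 2 | 3 | 3 | 4 | 5 | 6
  1 | 2 | 3 | 4 | 5 | 6 | 7

giving w = (1, 2, 3, 7, 5, 6, 4) via Δ²R.

Fulton essential set (2 of the 5 Rothe cells):

[(4, 6, 3), (6, 4, 3)]


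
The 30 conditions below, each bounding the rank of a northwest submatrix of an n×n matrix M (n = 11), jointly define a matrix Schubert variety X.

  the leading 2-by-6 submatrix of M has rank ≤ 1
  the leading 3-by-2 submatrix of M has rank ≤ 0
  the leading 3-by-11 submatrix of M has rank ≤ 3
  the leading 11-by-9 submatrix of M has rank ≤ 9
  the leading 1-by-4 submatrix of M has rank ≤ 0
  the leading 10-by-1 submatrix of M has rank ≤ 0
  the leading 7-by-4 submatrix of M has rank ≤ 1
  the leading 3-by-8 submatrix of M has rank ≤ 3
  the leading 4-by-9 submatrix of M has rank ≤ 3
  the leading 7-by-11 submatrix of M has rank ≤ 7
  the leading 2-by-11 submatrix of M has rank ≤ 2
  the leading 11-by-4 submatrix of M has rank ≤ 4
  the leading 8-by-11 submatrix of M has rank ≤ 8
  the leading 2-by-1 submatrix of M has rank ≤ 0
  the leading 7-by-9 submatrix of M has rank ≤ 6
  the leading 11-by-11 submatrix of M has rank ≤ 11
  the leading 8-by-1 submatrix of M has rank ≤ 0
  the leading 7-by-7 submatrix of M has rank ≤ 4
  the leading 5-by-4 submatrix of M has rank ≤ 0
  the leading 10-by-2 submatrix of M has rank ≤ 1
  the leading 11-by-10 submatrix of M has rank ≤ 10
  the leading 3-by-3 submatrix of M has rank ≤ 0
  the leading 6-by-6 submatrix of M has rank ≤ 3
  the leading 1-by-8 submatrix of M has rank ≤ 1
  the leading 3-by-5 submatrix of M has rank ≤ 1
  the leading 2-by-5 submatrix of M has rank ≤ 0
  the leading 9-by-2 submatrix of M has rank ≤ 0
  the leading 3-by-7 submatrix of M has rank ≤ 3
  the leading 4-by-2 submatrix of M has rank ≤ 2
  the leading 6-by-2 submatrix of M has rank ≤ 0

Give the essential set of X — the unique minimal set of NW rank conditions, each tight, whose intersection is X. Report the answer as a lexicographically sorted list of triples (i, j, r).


The tightest implied rank at each (i,j), from the 30 conditions:

  row 1: 0, 0, 0, 0, 0, 1, 1, 1, 1, 1, 1
  row 2: 0, 0, 0, 0, 0, 1, 2, 2, 2, 2, 2
  row 3: 0, 0, 0, 0, 1, 2, 3, 3, 3, 3, 3
  row 4: 0, 0, 0, 0, 1, 2, 3, 3, 3, 4, 4
  row 5: 0, 0, 0, 0, 1, 2, 3, 4, 4, 5, 5
  row 6: 0, 0, 1, 1, 2, 3, 4, 5, 5, 6, 6
  row 7: 0, 0, 1, 1, 2, 3, 4, 5, 6, 7, 7
  row 8: 0, 0, 1, 2, 3, 4, 5, 6, 7, 8, 8
  row 9: 0, 0, 1, 2, 3, 4, 5, 6, 7, 8, 9
  row 10: 0, 1, 2, 3, 4, 5, 6, 7, 8, 9, 10
  row 11: 1, 2, 3, 4, 5, 6, 7, 8, 9, 10, 11

the unique w with this rank table is (6, 7, 5, 10, 8, 3, 9, 4, 11, 2, 1).

6 SE-corners of the 34-cell Rothe diagram give Ess(w):

[(2, 5, 0), (4, 9, 3), (5, 4, 0), (7, 4, 1), (9, 2, 0), (10, 1, 0)]


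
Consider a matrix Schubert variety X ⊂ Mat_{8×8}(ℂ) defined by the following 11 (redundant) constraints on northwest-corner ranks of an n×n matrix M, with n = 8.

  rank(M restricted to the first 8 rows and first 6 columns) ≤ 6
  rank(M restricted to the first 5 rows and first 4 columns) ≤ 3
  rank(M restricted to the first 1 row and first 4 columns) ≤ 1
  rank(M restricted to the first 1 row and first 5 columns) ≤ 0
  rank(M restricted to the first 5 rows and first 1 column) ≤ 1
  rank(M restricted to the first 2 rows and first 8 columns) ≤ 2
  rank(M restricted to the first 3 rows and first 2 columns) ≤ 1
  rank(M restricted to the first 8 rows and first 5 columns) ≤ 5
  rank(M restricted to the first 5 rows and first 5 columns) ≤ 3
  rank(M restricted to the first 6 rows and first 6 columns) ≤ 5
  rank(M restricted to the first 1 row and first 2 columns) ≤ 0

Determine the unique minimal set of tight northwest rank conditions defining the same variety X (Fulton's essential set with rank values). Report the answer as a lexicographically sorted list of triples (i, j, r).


Rank table r_w(8×8) implied by the 11 constraints:

  0 0 0 0 0 1 1 1
  1 1 1 1 1 2 2 2
  1 1 2 2 2 3 3 3
  1 2 3 3 3 4 4 4
  1 2 3 3 3 4 5 5
  1 2 3 4 4 5 6 6
  1 2 3 4 5 6 7 7
  1 2 3 4 5 6 7 8

giving w = (6, 1, 3, 2, 7, 4, 5, 8) via Δ²R.

Fulton essential set (3 of the 8 Rothe cells):

[(1, 5, 0), (3, 2, 1), (5, 5, 3)]


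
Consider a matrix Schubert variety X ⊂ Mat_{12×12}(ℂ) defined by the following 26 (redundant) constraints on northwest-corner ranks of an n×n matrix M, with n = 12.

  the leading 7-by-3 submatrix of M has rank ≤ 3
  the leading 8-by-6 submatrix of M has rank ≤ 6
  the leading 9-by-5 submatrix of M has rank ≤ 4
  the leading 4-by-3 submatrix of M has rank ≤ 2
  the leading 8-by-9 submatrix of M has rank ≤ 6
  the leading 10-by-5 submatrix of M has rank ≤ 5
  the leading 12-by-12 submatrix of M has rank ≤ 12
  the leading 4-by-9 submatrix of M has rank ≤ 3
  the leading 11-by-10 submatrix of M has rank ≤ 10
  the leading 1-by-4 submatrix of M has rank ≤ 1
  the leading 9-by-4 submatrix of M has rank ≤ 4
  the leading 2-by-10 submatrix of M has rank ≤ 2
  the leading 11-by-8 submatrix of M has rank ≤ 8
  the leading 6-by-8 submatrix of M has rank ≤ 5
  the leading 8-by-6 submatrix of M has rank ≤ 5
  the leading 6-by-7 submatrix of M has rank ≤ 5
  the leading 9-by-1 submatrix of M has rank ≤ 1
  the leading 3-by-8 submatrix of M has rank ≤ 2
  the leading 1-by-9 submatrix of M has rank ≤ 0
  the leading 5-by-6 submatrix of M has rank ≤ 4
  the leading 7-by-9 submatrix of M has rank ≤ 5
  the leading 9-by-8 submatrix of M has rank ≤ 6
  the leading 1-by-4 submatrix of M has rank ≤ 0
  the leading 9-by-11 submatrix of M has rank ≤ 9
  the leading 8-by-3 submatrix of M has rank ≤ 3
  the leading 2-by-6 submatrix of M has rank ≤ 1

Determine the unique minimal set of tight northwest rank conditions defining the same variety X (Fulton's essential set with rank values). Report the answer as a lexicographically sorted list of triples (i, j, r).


Propagating the 26 rank bounds to every northwest block:

  row 1: 0 0 0 0 0 0 0 0 0 1 1 1
  row 2: 1 1 1 1 1 1 1 1 1 2 2 2
  row 3: 1 2 2 2 2 2 2 2 2 3 3 3
  row 4: 1 2 2 3 3 3 3 3 3 4 4 4
  row 5: 1 2 3 4 4 4 4 4 4 5 5 5
  row 6: 1 2 3 4 4 5 5 5 5 6 6 6
  row 7: 1 2 3 4 4 5 5 5 5 6 7 7
  row 8: 1 2 3 4 4 5 6 6 6 7 8 8
  row 9: 1 2 3 4 4 5 6 6 7 8 9 9
  row 10: 1 2 3 4 5 6 7 7 8 9 10 10
  row 11: 1 2 3 4 5 6 7 8 9 10 11 11
  row 12: 1 2 3 4 5 6 7 8 9 10 11 12

giving w = (10, 1, 2, 4, 3, 6, 11, 7, 9, 5, 8, 12) via Δ²R.

5 SE-corners of the 18-cell Rothe diagram give Ess(w):

[(1, 9, 0), (4, 3, 2), (7, 9, 5), (9, 5, 4), (9, 8, 6)]


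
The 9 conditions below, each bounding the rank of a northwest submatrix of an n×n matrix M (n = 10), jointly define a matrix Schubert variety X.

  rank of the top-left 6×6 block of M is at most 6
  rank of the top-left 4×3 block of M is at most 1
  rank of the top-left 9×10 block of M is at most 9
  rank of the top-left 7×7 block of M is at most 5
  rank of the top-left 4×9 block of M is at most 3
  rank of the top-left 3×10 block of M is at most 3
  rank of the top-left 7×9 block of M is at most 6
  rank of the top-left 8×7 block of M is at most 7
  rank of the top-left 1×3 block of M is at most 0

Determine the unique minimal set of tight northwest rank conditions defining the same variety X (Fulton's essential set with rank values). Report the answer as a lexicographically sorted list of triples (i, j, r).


Computing R[i][j] = min implied NW-rank bound (n=10, 9 conditions):

  R[1]: 0, 0, 0, 1, 1, 1, 1, 1, 1, 1
  R[2]: 1, 1, 1, 2, 2, 2, 2, 2, 2, 2
  R[3]: 1, 1, 1, 2, 3, 3, 3, 3, 3, 3
  R[4]: 1, 1, 1, 2, 3, 3, 3, 3, 3, 4
  R[5]: 1, 2, 2, 3, 4, 4, 4, 4, 4, 5
  R[6]: 1, 2, 3, 4, 5, 5, 5, 5, 5, 6
  R[7]: 1, 2, 3, 4, 5, 5, 5, 6, 6, 7
  R[8]: 1, 2, 3, 4, 5, 6, 6, 7, 7, 8
  R[9]: 1, 2, 3, 4, 5, 6, 7, 8, 8, 9
  R[10]: 1, 2, 3, 4, 5, 6, 7, 8, 9, 10

reading off 1-entries of Δ²R: w = (4, 1, 5, 10, 2, 3, 8, 6, 7, 9).

Rothe diagram D(w) (13 cells), 4 SE-corners (essential conditions):

[(1, 3, 0), (4, 3, 1), (4, 9, 3), (7, 7, 5)]


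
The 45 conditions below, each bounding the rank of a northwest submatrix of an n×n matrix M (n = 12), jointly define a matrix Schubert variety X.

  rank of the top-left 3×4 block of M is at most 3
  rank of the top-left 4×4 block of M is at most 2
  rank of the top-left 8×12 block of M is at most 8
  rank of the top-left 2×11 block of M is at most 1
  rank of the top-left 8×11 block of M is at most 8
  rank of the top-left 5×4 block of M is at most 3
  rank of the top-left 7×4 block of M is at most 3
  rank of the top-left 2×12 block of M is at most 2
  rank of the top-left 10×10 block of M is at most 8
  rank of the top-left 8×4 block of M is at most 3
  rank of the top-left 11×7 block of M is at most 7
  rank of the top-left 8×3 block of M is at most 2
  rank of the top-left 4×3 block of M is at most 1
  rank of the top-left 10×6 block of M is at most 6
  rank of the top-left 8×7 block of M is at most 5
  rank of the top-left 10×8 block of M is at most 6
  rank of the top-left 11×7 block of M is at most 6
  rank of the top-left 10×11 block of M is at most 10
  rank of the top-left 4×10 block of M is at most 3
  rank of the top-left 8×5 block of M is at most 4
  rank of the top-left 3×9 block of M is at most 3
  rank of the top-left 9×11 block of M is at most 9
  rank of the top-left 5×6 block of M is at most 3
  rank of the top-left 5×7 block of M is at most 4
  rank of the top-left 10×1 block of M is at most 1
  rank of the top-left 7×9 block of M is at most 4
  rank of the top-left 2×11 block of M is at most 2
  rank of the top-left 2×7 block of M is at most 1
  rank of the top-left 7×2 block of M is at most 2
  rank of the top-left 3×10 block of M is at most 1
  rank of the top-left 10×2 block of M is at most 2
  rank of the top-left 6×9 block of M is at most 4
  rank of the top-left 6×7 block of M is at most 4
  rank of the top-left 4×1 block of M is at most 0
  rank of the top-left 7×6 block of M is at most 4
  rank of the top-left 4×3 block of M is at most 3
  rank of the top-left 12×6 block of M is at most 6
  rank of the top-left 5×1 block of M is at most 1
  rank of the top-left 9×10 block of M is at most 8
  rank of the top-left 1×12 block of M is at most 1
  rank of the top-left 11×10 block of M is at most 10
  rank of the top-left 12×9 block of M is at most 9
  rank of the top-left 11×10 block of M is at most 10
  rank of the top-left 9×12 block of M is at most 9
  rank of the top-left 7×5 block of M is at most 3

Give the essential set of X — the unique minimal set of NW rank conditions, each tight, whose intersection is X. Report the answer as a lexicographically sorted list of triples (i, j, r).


Computing R[i][j] = min implied NW-rank bound (n=12, 45 conditions):

  row 1: 0 1 1 1 1 1 1 1 1 1 1 1
  row 2: 0 1 1 1 1 1 1 1 1 1 1 2
  row 3: 0 1 1 1 1 1 1 1 1 1 2 3
  row 4: 0 1 1 2 2 2 2 2 2 2 3 4
  row 5: 1 2 2 3 3 3 3 3 3 3 4 5
  row 6: 1 2 2 3 3 4 4 4 4 4 5 6
  row 7: 1 2 2 3 3 4 4 4 4 5 6 7
  row 8: 1 2 2 3 4 5 5 5 5 6 7 8
  row 9: 1 2 3 4 5 6 6 6 6 7 8 9
  row 10: 1 2 3 4 5 6 6 6 7 8 9 10
  row 11: 1 2 3 4 5 6 6 7 8 9 10 11
  row 12: 1 2 3 4 5 6 7 8 9 10 11 12

reading off 1-entries of Δ²R: w = (2, 12, 11, 4, 1, 6, 10, 5, 3, 9, 8, 7).

9 SE-corners of the 33-cell Rothe diagram give Ess(w):

[(2, 11, 1), (3, 10, 1), (4, 1, 0), (4, 3, 1), (7, 5, 3), (7, 9, 4), (8, 3, 2), (10, 8, 6), (11, 7, 6)]
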